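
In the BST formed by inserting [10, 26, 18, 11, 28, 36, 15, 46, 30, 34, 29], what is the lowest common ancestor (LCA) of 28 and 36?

Tree insertion order: [10, 26, 18, 11, 28, 36, 15, 46, 30, 34, 29]
Tree (level-order array): [10, None, 26, 18, 28, 11, None, None, 36, None, 15, 30, 46, None, None, 29, 34]
In a BST, the LCA of p=28, q=36 is the first node v on the
root-to-leaf path with p <= v <= q (go left if both < v, right if both > v).
Walk from root:
  at 10: both 28 and 36 > 10, go right
  at 26: both 28 and 36 > 26, go right
  at 28: 28 <= 28 <= 36, this is the LCA
LCA = 28


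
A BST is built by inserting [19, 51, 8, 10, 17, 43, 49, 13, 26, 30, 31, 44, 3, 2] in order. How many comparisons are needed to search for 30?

Search path for 30: 19 -> 51 -> 43 -> 26 -> 30
Found: True
Comparisons: 5


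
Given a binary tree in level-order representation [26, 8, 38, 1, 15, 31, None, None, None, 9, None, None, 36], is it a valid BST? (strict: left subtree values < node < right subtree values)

Level-order array: [26, 8, 38, 1, 15, 31, None, None, None, 9, None, None, 36]
Validate using subtree bounds (lo, hi): at each node, require lo < value < hi,
then recurse left with hi=value and right with lo=value.
Preorder trace (stopping at first violation):
  at node 26 with bounds (-inf, +inf): OK
  at node 8 with bounds (-inf, 26): OK
  at node 1 with bounds (-inf, 8): OK
  at node 15 with bounds (8, 26): OK
  at node 9 with bounds (8, 15): OK
  at node 38 with bounds (26, +inf): OK
  at node 31 with bounds (26, 38): OK
  at node 36 with bounds (31, 38): OK
No violation found at any node.
Result: Valid BST


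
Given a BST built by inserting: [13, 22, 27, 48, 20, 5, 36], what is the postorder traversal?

Tree insertion order: [13, 22, 27, 48, 20, 5, 36]
Tree (level-order array): [13, 5, 22, None, None, 20, 27, None, None, None, 48, 36]
Postorder traversal: [5, 20, 36, 48, 27, 22, 13]


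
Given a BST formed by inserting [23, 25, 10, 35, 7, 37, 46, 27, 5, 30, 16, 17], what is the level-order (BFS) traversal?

Tree insertion order: [23, 25, 10, 35, 7, 37, 46, 27, 5, 30, 16, 17]
Tree (level-order array): [23, 10, 25, 7, 16, None, 35, 5, None, None, 17, 27, 37, None, None, None, None, None, 30, None, 46]
BFS from the root, enqueuing left then right child of each popped node:
  queue [23] -> pop 23, enqueue [10, 25], visited so far: [23]
  queue [10, 25] -> pop 10, enqueue [7, 16], visited so far: [23, 10]
  queue [25, 7, 16] -> pop 25, enqueue [35], visited so far: [23, 10, 25]
  queue [7, 16, 35] -> pop 7, enqueue [5], visited so far: [23, 10, 25, 7]
  queue [16, 35, 5] -> pop 16, enqueue [17], visited so far: [23, 10, 25, 7, 16]
  queue [35, 5, 17] -> pop 35, enqueue [27, 37], visited so far: [23, 10, 25, 7, 16, 35]
  queue [5, 17, 27, 37] -> pop 5, enqueue [none], visited so far: [23, 10, 25, 7, 16, 35, 5]
  queue [17, 27, 37] -> pop 17, enqueue [none], visited so far: [23, 10, 25, 7, 16, 35, 5, 17]
  queue [27, 37] -> pop 27, enqueue [30], visited so far: [23, 10, 25, 7, 16, 35, 5, 17, 27]
  queue [37, 30] -> pop 37, enqueue [46], visited so far: [23, 10, 25, 7, 16, 35, 5, 17, 27, 37]
  queue [30, 46] -> pop 30, enqueue [none], visited so far: [23, 10, 25, 7, 16, 35, 5, 17, 27, 37, 30]
  queue [46] -> pop 46, enqueue [none], visited so far: [23, 10, 25, 7, 16, 35, 5, 17, 27, 37, 30, 46]
Result: [23, 10, 25, 7, 16, 35, 5, 17, 27, 37, 30, 46]


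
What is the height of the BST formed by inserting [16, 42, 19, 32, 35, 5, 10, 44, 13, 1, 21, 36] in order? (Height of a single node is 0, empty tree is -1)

Insertion order: [16, 42, 19, 32, 35, 5, 10, 44, 13, 1, 21, 36]
Tree (level-order array): [16, 5, 42, 1, 10, 19, 44, None, None, None, 13, None, 32, None, None, None, None, 21, 35, None, None, None, 36]
Compute height bottom-up (empty subtree = -1):
  height(1) = 1 + max(-1, -1) = 0
  height(13) = 1 + max(-1, -1) = 0
  height(10) = 1 + max(-1, 0) = 1
  height(5) = 1 + max(0, 1) = 2
  height(21) = 1 + max(-1, -1) = 0
  height(36) = 1 + max(-1, -1) = 0
  height(35) = 1 + max(-1, 0) = 1
  height(32) = 1 + max(0, 1) = 2
  height(19) = 1 + max(-1, 2) = 3
  height(44) = 1 + max(-1, -1) = 0
  height(42) = 1 + max(3, 0) = 4
  height(16) = 1 + max(2, 4) = 5
Height = 5


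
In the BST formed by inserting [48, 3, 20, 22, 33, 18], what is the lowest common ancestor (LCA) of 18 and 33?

Tree insertion order: [48, 3, 20, 22, 33, 18]
Tree (level-order array): [48, 3, None, None, 20, 18, 22, None, None, None, 33]
In a BST, the LCA of p=18, q=33 is the first node v on the
root-to-leaf path with p <= v <= q (go left if both < v, right if both > v).
Walk from root:
  at 48: both 18 and 33 < 48, go left
  at 3: both 18 and 33 > 3, go right
  at 20: 18 <= 20 <= 33, this is the LCA
LCA = 20


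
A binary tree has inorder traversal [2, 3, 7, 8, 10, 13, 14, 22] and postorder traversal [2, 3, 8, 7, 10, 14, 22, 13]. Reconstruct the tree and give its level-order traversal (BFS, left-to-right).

Inorder:   [2, 3, 7, 8, 10, 13, 14, 22]
Postorder: [2, 3, 8, 7, 10, 14, 22, 13]
Algorithm: postorder visits root last, so walk postorder right-to-left;
each value is the root of the current inorder slice — split it at that
value, recurse on the right subtree first, then the left.
Recursive splits:
  root=13; inorder splits into left=[2, 3, 7, 8, 10], right=[14, 22]
  root=22; inorder splits into left=[14], right=[]
  root=14; inorder splits into left=[], right=[]
  root=10; inorder splits into left=[2, 3, 7, 8], right=[]
  root=7; inorder splits into left=[2, 3], right=[8]
  root=8; inorder splits into left=[], right=[]
  root=3; inorder splits into left=[2], right=[]
  root=2; inorder splits into left=[], right=[]
Reconstructed level-order: [13, 10, 22, 7, 14, 3, 8, 2]


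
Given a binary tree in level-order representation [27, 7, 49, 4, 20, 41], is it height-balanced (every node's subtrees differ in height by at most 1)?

Tree (level-order array): [27, 7, 49, 4, 20, 41]
Definition: a tree is height-balanced if, at every node, |h(left) - h(right)| <= 1 (empty subtree has height -1).
Bottom-up per-node check:
  node 4: h_left=-1, h_right=-1, diff=0 [OK], height=0
  node 20: h_left=-1, h_right=-1, diff=0 [OK], height=0
  node 7: h_left=0, h_right=0, diff=0 [OK], height=1
  node 41: h_left=-1, h_right=-1, diff=0 [OK], height=0
  node 49: h_left=0, h_right=-1, diff=1 [OK], height=1
  node 27: h_left=1, h_right=1, diff=0 [OK], height=2
All nodes satisfy the balance condition.
Result: Balanced


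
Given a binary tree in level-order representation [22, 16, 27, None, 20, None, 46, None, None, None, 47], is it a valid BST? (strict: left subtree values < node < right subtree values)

Level-order array: [22, 16, 27, None, 20, None, 46, None, None, None, 47]
Validate using subtree bounds (lo, hi): at each node, require lo < value < hi,
then recurse left with hi=value and right with lo=value.
Preorder trace (stopping at first violation):
  at node 22 with bounds (-inf, +inf): OK
  at node 16 with bounds (-inf, 22): OK
  at node 20 with bounds (16, 22): OK
  at node 27 with bounds (22, +inf): OK
  at node 46 with bounds (27, +inf): OK
  at node 47 with bounds (46, +inf): OK
No violation found at any node.
Result: Valid BST


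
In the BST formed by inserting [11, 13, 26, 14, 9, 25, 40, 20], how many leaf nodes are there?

Tree built from: [11, 13, 26, 14, 9, 25, 40, 20]
Tree (level-order array): [11, 9, 13, None, None, None, 26, 14, 40, None, 25, None, None, 20]
Rule: A leaf has 0 children.
Per-node child counts:
  node 11: 2 child(ren)
  node 9: 0 child(ren)
  node 13: 1 child(ren)
  node 26: 2 child(ren)
  node 14: 1 child(ren)
  node 25: 1 child(ren)
  node 20: 0 child(ren)
  node 40: 0 child(ren)
Matching nodes: [9, 20, 40]
Count of leaf nodes: 3


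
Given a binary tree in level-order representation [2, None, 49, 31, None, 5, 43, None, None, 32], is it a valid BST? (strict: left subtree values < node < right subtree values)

Level-order array: [2, None, 49, 31, None, 5, 43, None, None, 32]
Validate using subtree bounds (lo, hi): at each node, require lo < value < hi,
then recurse left with hi=value and right with lo=value.
Preorder trace (stopping at first violation):
  at node 2 with bounds (-inf, +inf): OK
  at node 49 with bounds (2, +inf): OK
  at node 31 with bounds (2, 49): OK
  at node 5 with bounds (2, 31): OK
  at node 43 with bounds (31, 49): OK
  at node 32 with bounds (31, 43): OK
No violation found at any node.
Result: Valid BST


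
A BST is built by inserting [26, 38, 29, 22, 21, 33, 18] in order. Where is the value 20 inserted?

Starting tree (level order): [26, 22, 38, 21, None, 29, None, 18, None, None, 33]
Insertion path: 26 -> 22 -> 21 -> 18
Result: insert 20 as right child of 18
Final tree (level order): [26, 22, 38, 21, None, 29, None, 18, None, None, 33, None, 20]


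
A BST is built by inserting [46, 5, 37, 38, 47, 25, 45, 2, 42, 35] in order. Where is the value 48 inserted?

Starting tree (level order): [46, 5, 47, 2, 37, None, None, None, None, 25, 38, None, 35, None, 45, None, None, 42]
Insertion path: 46 -> 47
Result: insert 48 as right child of 47
Final tree (level order): [46, 5, 47, 2, 37, None, 48, None, None, 25, 38, None, None, None, 35, None, 45, None, None, 42]


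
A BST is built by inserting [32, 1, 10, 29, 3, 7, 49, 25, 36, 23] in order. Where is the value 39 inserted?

Starting tree (level order): [32, 1, 49, None, 10, 36, None, 3, 29, None, None, None, 7, 25, None, None, None, 23]
Insertion path: 32 -> 49 -> 36
Result: insert 39 as right child of 36
Final tree (level order): [32, 1, 49, None, 10, 36, None, 3, 29, None, 39, None, 7, 25, None, None, None, None, None, 23]


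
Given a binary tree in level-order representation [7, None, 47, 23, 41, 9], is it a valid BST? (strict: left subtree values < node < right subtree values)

Level-order array: [7, None, 47, 23, 41, 9]
Validate using subtree bounds (lo, hi): at each node, require lo < value < hi,
then recurse left with hi=value and right with lo=value.
Preorder trace (stopping at first violation):
  at node 7 with bounds (-inf, +inf): OK
  at node 47 with bounds (7, +inf): OK
  at node 23 with bounds (7, 47): OK
  at node 9 with bounds (7, 23): OK
  at node 41 with bounds (47, +inf): VIOLATION
Node 41 violates its bound: not (47 < 41 < +inf).
Result: Not a valid BST


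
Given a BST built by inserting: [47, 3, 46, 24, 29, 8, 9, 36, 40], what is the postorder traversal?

Tree insertion order: [47, 3, 46, 24, 29, 8, 9, 36, 40]
Tree (level-order array): [47, 3, None, None, 46, 24, None, 8, 29, None, 9, None, 36, None, None, None, 40]
Postorder traversal: [9, 8, 40, 36, 29, 24, 46, 3, 47]


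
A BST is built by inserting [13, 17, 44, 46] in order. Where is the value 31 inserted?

Starting tree (level order): [13, None, 17, None, 44, None, 46]
Insertion path: 13 -> 17 -> 44
Result: insert 31 as left child of 44
Final tree (level order): [13, None, 17, None, 44, 31, 46]


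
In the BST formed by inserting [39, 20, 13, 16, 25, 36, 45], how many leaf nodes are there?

Tree built from: [39, 20, 13, 16, 25, 36, 45]
Tree (level-order array): [39, 20, 45, 13, 25, None, None, None, 16, None, 36]
Rule: A leaf has 0 children.
Per-node child counts:
  node 39: 2 child(ren)
  node 20: 2 child(ren)
  node 13: 1 child(ren)
  node 16: 0 child(ren)
  node 25: 1 child(ren)
  node 36: 0 child(ren)
  node 45: 0 child(ren)
Matching nodes: [16, 36, 45]
Count of leaf nodes: 3


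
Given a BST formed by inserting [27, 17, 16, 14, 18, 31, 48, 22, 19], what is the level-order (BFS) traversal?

Tree insertion order: [27, 17, 16, 14, 18, 31, 48, 22, 19]
Tree (level-order array): [27, 17, 31, 16, 18, None, 48, 14, None, None, 22, None, None, None, None, 19]
BFS from the root, enqueuing left then right child of each popped node:
  queue [27] -> pop 27, enqueue [17, 31], visited so far: [27]
  queue [17, 31] -> pop 17, enqueue [16, 18], visited so far: [27, 17]
  queue [31, 16, 18] -> pop 31, enqueue [48], visited so far: [27, 17, 31]
  queue [16, 18, 48] -> pop 16, enqueue [14], visited so far: [27, 17, 31, 16]
  queue [18, 48, 14] -> pop 18, enqueue [22], visited so far: [27, 17, 31, 16, 18]
  queue [48, 14, 22] -> pop 48, enqueue [none], visited so far: [27, 17, 31, 16, 18, 48]
  queue [14, 22] -> pop 14, enqueue [none], visited so far: [27, 17, 31, 16, 18, 48, 14]
  queue [22] -> pop 22, enqueue [19], visited so far: [27, 17, 31, 16, 18, 48, 14, 22]
  queue [19] -> pop 19, enqueue [none], visited so far: [27, 17, 31, 16, 18, 48, 14, 22, 19]
Result: [27, 17, 31, 16, 18, 48, 14, 22, 19]


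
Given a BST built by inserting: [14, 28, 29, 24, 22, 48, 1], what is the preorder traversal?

Tree insertion order: [14, 28, 29, 24, 22, 48, 1]
Tree (level-order array): [14, 1, 28, None, None, 24, 29, 22, None, None, 48]
Preorder traversal: [14, 1, 28, 24, 22, 29, 48]


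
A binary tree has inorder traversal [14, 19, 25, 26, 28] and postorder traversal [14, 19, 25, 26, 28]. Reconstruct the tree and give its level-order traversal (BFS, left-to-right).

Inorder:   [14, 19, 25, 26, 28]
Postorder: [14, 19, 25, 26, 28]
Algorithm: postorder visits root last, so walk postorder right-to-left;
each value is the root of the current inorder slice — split it at that
value, recurse on the right subtree first, then the left.
Recursive splits:
  root=28; inorder splits into left=[14, 19, 25, 26], right=[]
  root=26; inorder splits into left=[14, 19, 25], right=[]
  root=25; inorder splits into left=[14, 19], right=[]
  root=19; inorder splits into left=[14], right=[]
  root=14; inorder splits into left=[], right=[]
Reconstructed level-order: [28, 26, 25, 19, 14]


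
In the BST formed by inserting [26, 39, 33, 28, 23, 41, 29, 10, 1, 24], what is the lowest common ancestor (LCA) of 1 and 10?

Tree insertion order: [26, 39, 33, 28, 23, 41, 29, 10, 1, 24]
Tree (level-order array): [26, 23, 39, 10, 24, 33, 41, 1, None, None, None, 28, None, None, None, None, None, None, 29]
In a BST, the LCA of p=1, q=10 is the first node v on the
root-to-leaf path with p <= v <= q (go left if both < v, right if both > v).
Walk from root:
  at 26: both 1 and 10 < 26, go left
  at 23: both 1 and 10 < 23, go left
  at 10: 1 <= 10 <= 10, this is the LCA
LCA = 10


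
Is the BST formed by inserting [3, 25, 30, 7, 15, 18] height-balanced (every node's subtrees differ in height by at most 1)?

Tree (level-order array): [3, None, 25, 7, 30, None, 15, None, None, None, 18]
Definition: a tree is height-balanced if, at every node, |h(left) - h(right)| <= 1 (empty subtree has height -1).
Bottom-up per-node check:
  node 18: h_left=-1, h_right=-1, diff=0 [OK], height=0
  node 15: h_left=-1, h_right=0, diff=1 [OK], height=1
  node 7: h_left=-1, h_right=1, diff=2 [FAIL (|-1-1|=2 > 1)], height=2
  node 30: h_left=-1, h_right=-1, diff=0 [OK], height=0
  node 25: h_left=2, h_right=0, diff=2 [FAIL (|2-0|=2 > 1)], height=3
  node 3: h_left=-1, h_right=3, diff=4 [FAIL (|-1-3|=4 > 1)], height=4
Node 7 violates the condition: |-1 - 1| = 2 > 1.
Result: Not balanced


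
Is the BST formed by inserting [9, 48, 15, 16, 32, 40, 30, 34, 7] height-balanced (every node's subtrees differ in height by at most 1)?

Tree (level-order array): [9, 7, 48, None, None, 15, None, None, 16, None, 32, 30, 40, None, None, 34]
Definition: a tree is height-balanced if, at every node, |h(left) - h(right)| <= 1 (empty subtree has height -1).
Bottom-up per-node check:
  node 7: h_left=-1, h_right=-1, diff=0 [OK], height=0
  node 30: h_left=-1, h_right=-1, diff=0 [OK], height=0
  node 34: h_left=-1, h_right=-1, diff=0 [OK], height=0
  node 40: h_left=0, h_right=-1, diff=1 [OK], height=1
  node 32: h_left=0, h_right=1, diff=1 [OK], height=2
  node 16: h_left=-1, h_right=2, diff=3 [FAIL (|-1-2|=3 > 1)], height=3
  node 15: h_left=-1, h_right=3, diff=4 [FAIL (|-1-3|=4 > 1)], height=4
  node 48: h_left=4, h_right=-1, diff=5 [FAIL (|4--1|=5 > 1)], height=5
  node 9: h_left=0, h_right=5, diff=5 [FAIL (|0-5|=5 > 1)], height=6
Node 16 violates the condition: |-1 - 2| = 3 > 1.
Result: Not balanced


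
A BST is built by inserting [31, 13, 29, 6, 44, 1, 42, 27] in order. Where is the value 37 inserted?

Starting tree (level order): [31, 13, 44, 6, 29, 42, None, 1, None, 27]
Insertion path: 31 -> 44 -> 42
Result: insert 37 as left child of 42
Final tree (level order): [31, 13, 44, 6, 29, 42, None, 1, None, 27, None, 37]


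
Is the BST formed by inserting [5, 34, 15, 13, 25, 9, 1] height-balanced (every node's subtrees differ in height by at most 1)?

Tree (level-order array): [5, 1, 34, None, None, 15, None, 13, 25, 9]
Definition: a tree is height-balanced if, at every node, |h(left) - h(right)| <= 1 (empty subtree has height -1).
Bottom-up per-node check:
  node 1: h_left=-1, h_right=-1, diff=0 [OK], height=0
  node 9: h_left=-1, h_right=-1, diff=0 [OK], height=0
  node 13: h_left=0, h_right=-1, diff=1 [OK], height=1
  node 25: h_left=-1, h_right=-1, diff=0 [OK], height=0
  node 15: h_left=1, h_right=0, diff=1 [OK], height=2
  node 34: h_left=2, h_right=-1, diff=3 [FAIL (|2--1|=3 > 1)], height=3
  node 5: h_left=0, h_right=3, diff=3 [FAIL (|0-3|=3 > 1)], height=4
Node 34 violates the condition: |2 - -1| = 3 > 1.
Result: Not balanced


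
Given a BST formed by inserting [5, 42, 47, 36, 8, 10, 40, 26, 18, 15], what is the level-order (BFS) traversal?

Tree insertion order: [5, 42, 47, 36, 8, 10, 40, 26, 18, 15]
Tree (level-order array): [5, None, 42, 36, 47, 8, 40, None, None, None, 10, None, None, None, 26, 18, None, 15]
BFS from the root, enqueuing left then right child of each popped node:
  queue [5] -> pop 5, enqueue [42], visited so far: [5]
  queue [42] -> pop 42, enqueue [36, 47], visited so far: [5, 42]
  queue [36, 47] -> pop 36, enqueue [8, 40], visited so far: [5, 42, 36]
  queue [47, 8, 40] -> pop 47, enqueue [none], visited so far: [5, 42, 36, 47]
  queue [8, 40] -> pop 8, enqueue [10], visited so far: [5, 42, 36, 47, 8]
  queue [40, 10] -> pop 40, enqueue [none], visited so far: [5, 42, 36, 47, 8, 40]
  queue [10] -> pop 10, enqueue [26], visited so far: [5, 42, 36, 47, 8, 40, 10]
  queue [26] -> pop 26, enqueue [18], visited so far: [5, 42, 36, 47, 8, 40, 10, 26]
  queue [18] -> pop 18, enqueue [15], visited so far: [5, 42, 36, 47, 8, 40, 10, 26, 18]
  queue [15] -> pop 15, enqueue [none], visited so far: [5, 42, 36, 47, 8, 40, 10, 26, 18, 15]
Result: [5, 42, 36, 47, 8, 40, 10, 26, 18, 15]


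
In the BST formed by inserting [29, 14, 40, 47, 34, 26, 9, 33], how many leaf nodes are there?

Tree built from: [29, 14, 40, 47, 34, 26, 9, 33]
Tree (level-order array): [29, 14, 40, 9, 26, 34, 47, None, None, None, None, 33]
Rule: A leaf has 0 children.
Per-node child counts:
  node 29: 2 child(ren)
  node 14: 2 child(ren)
  node 9: 0 child(ren)
  node 26: 0 child(ren)
  node 40: 2 child(ren)
  node 34: 1 child(ren)
  node 33: 0 child(ren)
  node 47: 0 child(ren)
Matching nodes: [9, 26, 33, 47]
Count of leaf nodes: 4


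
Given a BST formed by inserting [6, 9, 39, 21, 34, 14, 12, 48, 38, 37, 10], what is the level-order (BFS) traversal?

Tree insertion order: [6, 9, 39, 21, 34, 14, 12, 48, 38, 37, 10]
Tree (level-order array): [6, None, 9, None, 39, 21, 48, 14, 34, None, None, 12, None, None, 38, 10, None, 37]
BFS from the root, enqueuing left then right child of each popped node:
  queue [6] -> pop 6, enqueue [9], visited so far: [6]
  queue [9] -> pop 9, enqueue [39], visited so far: [6, 9]
  queue [39] -> pop 39, enqueue [21, 48], visited so far: [6, 9, 39]
  queue [21, 48] -> pop 21, enqueue [14, 34], visited so far: [6, 9, 39, 21]
  queue [48, 14, 34] -> pop 48, enqueue [none], visited so far: [6, 9, 39, 21, 48]
  queue [14, 34] -> pop 14, enqueue [12], visited so far: [6, 9, 39, 21, 48, 14]
  queue [34, 12] -> pop 34, enqueue [38], visited so far: [6, 9, 39, 21, 48, 14, 34]
  queue [12, 38] -> pop 12, enqueue [10], visited so far: [6, 9, 39, 21, 48, 14, 34, 12]
  queue [38, 10] -> pop 38, enqueue [37], visited so far: [6, 9, 39, 21, 48, 14, 34, 12, 38]
  queue [10, 37] -> pop 10, enqueue [none], visited so far: [6, 9, 39, 21, 48, 14, 34, 12, 38, 10]
  queue [37] -> pop 37, enqueue [none], visited so far: [6, 9, 39, 21, 48, 14, 34, 12, 38, 10, 37]
Result: [6, 9, 39, 21, 48, 14, 34, 12, 38, 10, 37]


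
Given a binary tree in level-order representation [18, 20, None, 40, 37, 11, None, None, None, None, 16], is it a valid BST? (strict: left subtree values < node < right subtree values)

Level-order array: [18, 20, None, 40, 37, 11, None, None, None, None, 16]
Validate using subtree bounds (lo, hi): at each node, require lo < value < hi,
then recurse left with hi=value and right with lo=value.
Preorder trace (stopping at first violation):
  at node 18 with bounds (-inf, +inf): OK
  at node 20 with bounds (-inf, 18): VIOLATION
Node 20 violates its bound: not (-inf < 20 < 18).
Result: Not a valid BST


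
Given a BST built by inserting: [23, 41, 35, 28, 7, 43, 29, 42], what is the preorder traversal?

Tree insertion order: [23, 41, 35, 28, 7, 43, 29, 42]
Tree (level-order array): [23, 7, 41, None, None, 35, 43, 28, None, 42, None, None, 29]
Preorder traversal: [23, 7, 41, 35, 28, 29, 43, 42]


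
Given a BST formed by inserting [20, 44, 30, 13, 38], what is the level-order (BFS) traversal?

Tree insertion order: [20, 44, 30, 13, 38]
Tree (level-order array): [20, 13, 44, None, None, 30, None, None, 38]
BFS from the root, enqueuing left then right child of each popped node:
  queue [20] -> pop 20, enqueue [13, 44], visited so far: [20]
  queue [13, 44] -> pop 13, enqueue [none], visited so far: [20, 13]
  queue [44] -> pop 44, enqueue [30], visited so far: [20, 13, 44]
  queue [30] -> pop 30, enqueue [38], visited so far: [20, 13, 44, 30]
  queue [38] -> pop 38, enqueue [none], visited so far: [20, 13, 44, 30, 38]
Result: [20, 13, 44, 30, 38]


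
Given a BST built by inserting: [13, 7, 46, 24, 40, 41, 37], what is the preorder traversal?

Tree insertion order: [13, 7, 46, 24, 40, 41, 37]
Tree (level-order array): [13, 7, 46, None, None, 24, None, None, 40, 37, 41]
Preorder traversal: [13, 7, 46, 24, 40, 37, 41]


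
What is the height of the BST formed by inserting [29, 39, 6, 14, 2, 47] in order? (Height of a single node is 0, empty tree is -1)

Insertion order: [29, 39, 6, 14, 2, 47]
Tree (level-order array): [29, 6, 39, 2, 14, None, 47]
Compute height bottom-up (empty subtree = -1):
  height(2) = 1 + max(-1, -1) = 0
  height(14) = 1 + max(-1, -1) = 0
  height(6) = 1 + max(0, 0) = 1
  height(47) = 1 + max(-1, -1) = 0
  height(39) = 1 + max(-1, 0) = 1
  height(29) = 1 + max(1, 1) = 2
Height = 2


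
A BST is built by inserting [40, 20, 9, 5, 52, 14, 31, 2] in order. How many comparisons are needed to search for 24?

Search path for 24: 40 -> 20 -> 31
Found: False
Comparisons: 3


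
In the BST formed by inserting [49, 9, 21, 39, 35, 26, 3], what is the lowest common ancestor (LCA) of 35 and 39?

Tree insertion order: [49, 9, 21, 39, 35, 26, 3]
Tree (level-order array): [49, 9, None, 3, 21, None, None, None, 39, 35, None, 26]
In a BST, the LCA of p=35, q=39 is the first node v on the
root-to-leaf path with p <= v <= q (go left if both < v, right if both > v).
Walk from root:
  at 49: both 35 and 39 < 49, go left
  at 9: both 35 and 39 > 9, go right
  at 21: both 35 and 39 > 21, go right
  at 39: 35 <= 39 <= 39, this is the LCA
LCA = 39


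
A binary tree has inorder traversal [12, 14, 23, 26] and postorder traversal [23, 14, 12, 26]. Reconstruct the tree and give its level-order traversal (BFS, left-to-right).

Inorder:   [12, 14, 23, 26]
Postorder: [23, 14, 12, 26]
Algorithm: postorder visits root last, so walk postorder right-to-left;
each value is the root of the current inorder slice — split it at that
value, recurse on the right subtree first, then the left.
Recursive splits:
  root=26; inorder splits into left=[12, 14, 23], right=[]
  root=12; inorder splits into left=[], right=[14, 23]
  root=14; inorder splits into left=[], right=[23]
  root=23; inorder splits into left=[], right=[]
Reconstructed level-order: [26, 12, 14, 23]


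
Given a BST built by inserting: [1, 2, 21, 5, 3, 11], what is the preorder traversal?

Tree insertion order: [1, 2, 21, 5, 3, 11]
Tree (level-order array): [1, None, 2, None, 21, 5, None, 3, 11]
Preorder traversal: [1, 2, 21, 5, 3, 11]


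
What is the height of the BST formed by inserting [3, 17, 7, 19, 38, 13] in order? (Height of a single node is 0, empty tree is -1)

Insertion order: [3, 17, 7, 19, 38, 13]
Tree (level-order array): [3, None, 17, 7, 19, None, 13, None, 38]
Compute height bottom-up (empty subtree = -1):
  height(13) = 1 + max(-1, -1) = 0
  height(7) = 1 + max(-1, 0) = 1
  height(38) = 1 + max(-1, -1) = 0
  height(19) = 1 + max(-1, 0) = 1
  height(17) = 1 + max(1, 1) = 2
  height(3) = 1 + max(-1, 2) = 3
Height = 3


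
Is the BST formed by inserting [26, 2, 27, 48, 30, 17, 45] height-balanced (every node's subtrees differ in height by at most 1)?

Tree (level-order array): [26, 2, 27, None, 17, None, 48, None, None, 30, None, None, 45]
Definition: a tree is height-balanced if, at every node, |h(left) - h(right)| <= 1 (empty subtree has height -1).
Bottom-up per-node check:
  node 17: h_left=-1, h_right=-1, diff=0 [OK], height=0
  node 2: h_left=-1, h_right=0, diff=1 [OK], height=1
  node 45: h_left=-1, h_right=-1, diff=0 [OK], height=0
  node 30: h_left=-1, h_right=0, diff=1 [OK], height=1
  node 48: h_left=1, h_right=-1, diff=2 [FAIL (|1--1|=2 > 1)], height=2
  node 27: h_left=-1, h_right=2, diff=3 [FAIL (|-1-2|=3 > 1)], height=3
  node 26: h_left=1, h_right=3, diff=2 [FAIL (|1-3|=2 > 1)], height=4
Node 48 violates the condition: |1 - -1| = 2 > 1.
Result: Not balanced


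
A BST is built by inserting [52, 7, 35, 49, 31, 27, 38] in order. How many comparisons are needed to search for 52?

Search path for 52: 52
Found: True
Comparisons: 1


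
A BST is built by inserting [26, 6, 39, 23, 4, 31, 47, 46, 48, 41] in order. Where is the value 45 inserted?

Starting tree (level order): [26, 6, 39, 4, 23, 31, 47, None, None, None, None, None, None, 46, 48, 41]
Insertion path: 26 -> 39 -> 47 -> 46 -> 41
Result: insert 45 as right child of 41
Final tree (level order): [26, 6, 39, 4, 23, 31, 47, None, None, None, None, None, None, 46, 48, 41, None, None, None, None, 45]


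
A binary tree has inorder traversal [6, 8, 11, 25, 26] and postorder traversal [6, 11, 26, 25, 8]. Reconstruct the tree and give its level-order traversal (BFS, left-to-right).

Inorder:   [6, 8, 11, 25, 26]
Postorder: [6, 11, 26, 25, 8]
Algorithm: postorder visits root last, so walk postorder right-to-left;
each value is the root of the current inorder slice — split it at that
value, recurse on the right subtree first, then the left.
Recursive splits:
  root=8; inorder splits into left=[6], right=[11, 25, 26]
  root=25; inorder splits into left=[11], right=[26]
  root=26; inorder splits into left=[], right=[]
  root=11; inorder splits into left=[], right=[]
  root=6; inorder splits into left=[], right=[]
Reconstructed level-order: [8, 6, 25, 11, 26]


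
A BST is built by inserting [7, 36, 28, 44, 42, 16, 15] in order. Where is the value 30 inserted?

Starting tree (level order): [7, None, 36, 28, 44, 16, None, 42, None, 15]
Insertion path: 7 -> 36 -> 28
Result: insert 30 as right child of 28
Final tree (level order): [7, None, 36, 28, 44, 16, 30, 42, None, 15]


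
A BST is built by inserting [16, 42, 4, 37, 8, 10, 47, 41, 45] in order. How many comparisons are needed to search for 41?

Search path for 41: 16 -> 42 -> 37 -> 41
Found: True
Comparisons: 4


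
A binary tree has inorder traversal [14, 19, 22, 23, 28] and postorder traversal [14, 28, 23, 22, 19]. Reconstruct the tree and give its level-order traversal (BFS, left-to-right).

Inorder:   [14, 19, 22, 23, 28]
Postorder: [14, 28, 23, 22, 19]
Algorithm: postorder visits root last, so walk postorder right-to-left;
each value is the root of the current inorder slice — split it at that
value, recurse on the right subtree first, then the left.
Recursive splits:
  root=19; inorder splits into left=[14], right=[22, 23, 28]
  root=22; inorder splits into left=[], right=[23, 28]
  root=23; inorder splits into left=[], right=[28]
  root=28; inorder splits into left=[], right=[]
  root=14; inorder splits into left=[], right=[]
Reconstructed level-order: [19, 14, 22, 23, 28]


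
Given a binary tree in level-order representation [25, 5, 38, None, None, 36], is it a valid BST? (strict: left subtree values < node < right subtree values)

Level-order array: [25, 5, 38, None, None, 36]
Validate using subtree bounds (lo, hi): at each node, require lo < value < hi,
then recurse left with hi=value and right with lo=value.
Preorder trace (stopping at first violation):
  at node 25 with bounds (-inf, +inf): OK
  at node 5 with bounds (-inf, 25): OK
  at node 38 with bounds (25, +inf): OK
  at node 36 with bounds (25, 38): OK
No violation found at any node.
Result: Valid BST


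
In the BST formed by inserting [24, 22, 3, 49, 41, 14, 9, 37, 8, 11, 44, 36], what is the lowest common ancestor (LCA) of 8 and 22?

Tree insertion order: [24, 22, 3, 49, 41, 14, 9, 37, 8, 11, 44, 36]
Tree (level-order array): [24, 22, 49, 3, None, 41, None, None, 14, 37, 44, 9, None, 36, None, None, None, 8, 11]
In a BST, the LCA of p=8, q=22 is the first node v on the
root-to-leaf path with p <= v <= q (go left if both < v, right if both > v).
Walk from root:
  at 24: both 8 and 22 < 24, go left
  at 22: 8 <= 22 <= 22, this is the LCA
LCA = 22


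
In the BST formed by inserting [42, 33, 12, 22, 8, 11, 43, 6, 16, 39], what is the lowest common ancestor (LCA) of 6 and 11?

Tree insertion order: [42, 33, 12, 22, 8, 11, 43, 6, 16, 39]
Tree (level-order array): [42, 33, 43, 12, 39, None, None, 8, 22, None, None, 6, 11, 16]
In a BST, the LCA of p=6, q=11 is the first node v on the
root-to-leaf path with p <= v <= q (go left if both < v, right if both > v).
Walk from root:
  at 42: both 6 and 11 < 42, go left
  at 33: both 6 and 11 < 33, go left
  at 12: both 6 and 11 < 12, go left
  at 8: 6 <= 8 <= 11, this is the LCA
LCA = 8


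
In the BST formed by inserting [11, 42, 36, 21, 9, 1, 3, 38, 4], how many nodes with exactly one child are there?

Tree built from: [11, 42, 36, 21, 9, 1, 3, 38, 4]
Tree (level-order array): [11, 9, 42, 1, None, 36, None, None, 3, 21, 38, None, 4]
Rule: These are nodes with exactly 1 non-null child.
Per-node child counts:
  node 11: 2 child(ren)
  node 9: 1 child(ren)
  node 1: 1 child(ren)
  node 3: 1 child(ren)
  node 4: 0 child(ren)
  node 42: 1 child(ren)
  node 36: 2 child(ren)
  node 21: 0 child(ren)
  node 38: 0 child(ren)
Matching nodes: [9, 1, 3, 42]
Count of nodes with exactly one child: 4


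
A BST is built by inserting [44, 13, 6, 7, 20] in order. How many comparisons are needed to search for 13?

Search path for 13: 44 -> 13
Found: True
Comparisons: 2


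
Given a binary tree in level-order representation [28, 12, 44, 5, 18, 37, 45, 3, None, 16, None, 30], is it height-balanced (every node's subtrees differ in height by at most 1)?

Tree (level-order array): [28, 12, 44, 5, 18, 37, 45, 3, None, 16, None, 30]
Definition: a tree is height-balanced if, at every node, |h(left) - h(right)| <= 1 (empty subtree has height -1).
Bottom-up per-node check:
  node 3: h_left=-1, h_right=-1, diff=0 [OK], height=0
  node 5: h_left=0, h_right=-1, diff=1 [OK], height=1
  node 16: h_left=-1, h_right=-1, diff=0 [OK], height=0
  node 18: h_left=0, h_right=-1, diff=1 [OK], height=1
  node 12: h_left=1, h_right=1, diff=0 [OK], height=2
  node 30: h_left=-1, h_right=-1, diff=0 [OK], height=0
  node 37: h_left=0, h_right=-1, diff=1 [OK], height=1
  node 45: h_left=-1, h_right=-1, diff=0 [OK], height=0
  node 44: h_left=1, h_right=0, diff=1 [OK], height=2
  node 28: h_left=2, h_right=2, diff=0 [OK], height=3
All nodes satisfy the balance condition.
Result: Balanced


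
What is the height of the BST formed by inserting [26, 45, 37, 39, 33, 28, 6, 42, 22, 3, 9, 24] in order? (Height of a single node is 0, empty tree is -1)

Insertion order: [26, 45, 37, 39, 33, 28, 6, 42, 22, 3, 9, 24]
Tree (level-order array): [26, 6, 45, 3, 22, 37, None, None, None, 9, 24, 33, 39, None, None, None, None, 28, None, None, 42]
Compute height bottom-up (empty subtree = -1):
  height(3) = 1 + max(-1, -1) = 0
  height(9) = 1 + max(-1, -1) = 0
  height(24) = 1 + max(-1, -1) = 0
  height(22) = 1 + max(0, 0) = 1
  height(6) = 1 + max(0, 1) = 2
  height(28) = 1 + max(-1, -1) = 0
  height(33) = 1 + max(0, -1) = 1
  height(42) = 1 + max(-1, -1) = 0
  height(39) = 1 + max(-1, 0) = 1
  height(37) = 1 + max(1, 1) = 2
  height(45) = 1 + max(2, -1) = 3
  height(26) = 1 + max(2, 3) = 4
Height = 4


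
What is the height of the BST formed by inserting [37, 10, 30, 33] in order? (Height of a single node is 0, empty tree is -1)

Insertion order: [37, 10, 30, 33]
Tree (level-order array): [37, 10, None, None, 30, None, 33]
Compute height bottom-up (empty subtree = -1):
  height(33) = 1 + max(-1, -1) = 0
  height(30) = 1 + max(-1, 0) = 1
  height(10) = 1 + max(-1, 1) = 2
  height(37) = 1 + max(2, -1) = 3
Height = 3


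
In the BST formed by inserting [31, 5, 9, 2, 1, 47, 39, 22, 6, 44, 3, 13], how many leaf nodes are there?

Tree built from: [31, 5, 9, 2, 1, 47, 39, 22, 6, 44, 3, 13]
Tree (level-order array): [31, 5, 47, 2, 9, 39, None, 1, 3, 6, 22, None, 44, None, None, None, None, None, None, 13]
Rule: A leaf has 0 children.
Per-node child counts:
  node 31: 2 child(ren)
  node 5: 2 child(ren)
  node 2: 2 child(ren)
  node 1: 0 child(ren)
  node 3: 0 child(ren)
  node 9: 2 child(ren)
  node 6: 0 child(ren)
  node 22: 1 child(ren)
  node 13: 0 child(ren)
  node 47: 1 child(ren)
  node 39: 1 child(ren)
  node 44: 0 child(ren)
Matching nodes: [1, 3, 6, 13, 44]
Count of leaf nodes: 5


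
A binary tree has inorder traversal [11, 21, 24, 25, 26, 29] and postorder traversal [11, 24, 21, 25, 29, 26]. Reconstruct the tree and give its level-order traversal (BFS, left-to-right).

Inorder:   [11, 21, 24, 25, 26, 29]
Postorder: [11, 24, 21, 25, 29, 26]
Algorithm: postorder visits root last, so walk postorder right-to-left;
each value is the root of the current inorder slice — split it at that
value, recurse on the right subtree first, then the left.
Recursive splits:
  root=26; inorder splits into left=[11, 21, 24, 25], right=[29]
  root=29; inorder splits into left=[], right=[]
  root=25; inorder splits into left=[11, 21, 24], right=[]
  root=21; inorder splits into left=[11], right=[24]
  root=24; inorder splits into left=[], right=[]
  root=11; inorder splits into left=[], right=[]
Reconstructed level-order: [26, 25, 29, 21, 11, 24]


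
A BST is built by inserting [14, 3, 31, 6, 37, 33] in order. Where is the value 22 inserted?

Starting tree (level order): [14, 3, 31, None, 6, None, 37, None, None, 33]
Insertion path: 14 -> 31
Result: insert 22 as left child of 31
Final tree (level order): [14, 3, 31, None, 6, 22, 37, None, None, None, None, 33]


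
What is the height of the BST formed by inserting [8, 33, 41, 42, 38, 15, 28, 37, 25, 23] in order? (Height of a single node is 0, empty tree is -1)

Insertion order: [8, 33, 41, 42, 38, 15, 28, 37, 25, 23]
Tree (level-order array): [8, None, 33, 15, 41, None, 28, 38, 42, 25, None, 37, None, None, None, 23]
Compute height bottom-up (empty subtree = -1):
  height(23) = 1 + max(-1, -1) = 0
  height(25) = 1 + max(0, -1) = 1
  height(28) = 1 + max(1, -1) = 2
  height(15) = 1 + max(-1, 2) = 3
  height(37) = 1 + max(-1, -1) = 0
  height(38) = 1 + max(0, -1) = 1
  height(42) = 1 + max(-1, -1) = 0
  height(41) = 1 + max(1, 0) = 2
  height(33) = 1 + max(3, 2) = 4
  height(8) = 1 + max(-1, 4) = 5
Height = 5


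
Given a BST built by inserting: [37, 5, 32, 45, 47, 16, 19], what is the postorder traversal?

Tree insertion order: [37, 5, 32, 45, 47, 16, 19]
Tree (level-order array): [37, 5, 45, None, 32, None, 47, 16, None, None, None, None, 19]
Postorder traversal: [19, 16, 32, 5, 47, 45, 37]


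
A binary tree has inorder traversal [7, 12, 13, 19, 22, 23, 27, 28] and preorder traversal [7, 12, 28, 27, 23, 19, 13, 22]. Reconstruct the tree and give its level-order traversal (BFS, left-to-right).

Inorder:  [7, 12, 13, 19, 22, 23, 27, 28]
Preorder: [7, 12, 28, 27, 23, 19, 13, 22]
Algorithm: preorder visits root first, so consume preorder in order;
for each root, split the current inorder slice at that value into
left-subtree inorder and right-subtree inorder, then recurse.
Recursive splits:
  root=7; inorder splits into left=[], right=[12, 13, 19, 22, 23, 27, 28]
  root=12; inorder splits into left=[], right=[13, 19, 22, 23, 27, 28]
  root=28; inorder splits into left=[13, 19, 22, 23, 27], right=[]
  root=27; inorder splits into left=[13, 19, 22, 23], right=[]
  root=23; inorder splits into left=[13, 19, 22], right=[]
  root=19; inorder splits into left=[13], right=[22]
  root=13; inorder splits into left=[], right=[]
  root=22; inorder splits into left=[], right=[]
Reconstructed level-order: [7, 12, 28, 27, 23, 19, 13, 22]


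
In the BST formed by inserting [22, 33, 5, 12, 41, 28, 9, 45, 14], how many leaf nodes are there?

Tree built from: [22, 33, 5, 12, 41, 28, 9, 45, 14]
Tree (level-order array): [22, 5, 33, None, 12, 28, 41, 9, 14, None, None, None, 45]
Rule: A leaf has 0 children.
Per-node child counts:
  node 22: 2 child(ren)
  node 5: 1 child(ren)
  node 12: 2 child(ren)
  node 9: 0 child(ren)
  node 14: 0 child(ren)
  node 33: 2 child(ren)
  node 28: 0 child(ren)
  node 41: 1 child(ren)
  node 45: 0 child(ren)
Matching nodes: [9, 14, 28, 45]
Count of leaf nodes: 4


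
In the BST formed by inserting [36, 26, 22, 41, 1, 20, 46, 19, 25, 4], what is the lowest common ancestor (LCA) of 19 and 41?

Tree insertion order: [36, 26, 22, 41, 1, 20, 46, 19, 25, 4]
Tree (level-order array): [36, 26, 41, 22, None, None, 46, 1, 25, None, None, None, 20, None, None, 19, None, 4]
In a BST, the LCA of p=19, q=41 is the first node v on the
root-to-leaf path with p <= v <= q (go left if both < v, right if both > v).
Walk from root:
  at 36: 19 <= 36 <= 41, this is the LCA
LCA = 36


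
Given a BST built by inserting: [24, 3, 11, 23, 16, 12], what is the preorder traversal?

Tree insertion order: [24, 3, 11, 23, 16, 12]
Tree (level-order array): [24, 3, None, None, 11, None, 23, 16, None, 12]
Preorder traversal: [24, 3, 11, 23, 16, 12]


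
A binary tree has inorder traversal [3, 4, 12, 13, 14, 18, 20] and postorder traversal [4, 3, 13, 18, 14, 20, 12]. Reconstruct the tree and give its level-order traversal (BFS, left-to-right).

Inorder:   [3, 4, 12, 13, 14, 18, 20]
Postorder: [4, 3, 13, 18, 14, 20, 12]
Algorithm: postorder visits root last, so walk postorder right-to-left;
each value is the root of the current inorder slice — split it at that
value, recurse on the right subtree first, then the left.
Recursive splits:
  root=12; inorder splits into left=[3, 4], right=[13, 14, 18, 20]
  root=20; inorder splits into left=[13, 14, 18], right=[]
  root=14; inorder splits into left=[13], right=[18]
  root=18; inorder splits into left=[], right=[]
  root=13; inorder splits into left=[], right=[]
  root=3; inorder splits into left=[], right=[4]
  root=4; inorder splits into left=[], right=[]
Reconstructed level-order: [12, 3, 20, 4, 14, 13, 18]


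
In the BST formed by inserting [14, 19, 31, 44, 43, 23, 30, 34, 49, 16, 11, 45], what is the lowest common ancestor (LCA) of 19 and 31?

Tree insertion order: [14, 19, 31, 44, 43, 23, 30, 34, 49, 16, 11, 45]
Tree (level-order array): [14, 11, 19, None, None, 16, 31, None, None, 23, 44, None, 30, 43, 49, None, None, 34, None, 45]
In a BST, the LCA of p=19, q=31 is the first node v on the
root-to-leaf path with p <= v <= q (go left if both < v, right if both > v).
Walk from root:
  at 14: both 19 and 31 > 14, go right
  at 19: 19 <= 19 <= 31, this is the LCA
LCA = 19


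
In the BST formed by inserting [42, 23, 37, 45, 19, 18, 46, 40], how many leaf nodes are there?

Tree built from: [42, 23, 37, 45, 19, 18, 46, 40]
Tree (level-order array): [42, 23, 45, 19, 37, None, 46, 18, None, None, 40]
Rule: A leaf has 0 children.
Per-node child counts:
  node 42: 2 child(ren)
  node 23: 2 child(ren)
  node 19: 1 child(ren)
  node 18: 0 child(ren)
  node 37: 1 child(ren)
  node 40: 0 child(ren)
  node 45: 1 child(ren)
  node 46: 0 child(ren)
Matching nodes: [18, 40, 46]
Count of leaf nodes: 3
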